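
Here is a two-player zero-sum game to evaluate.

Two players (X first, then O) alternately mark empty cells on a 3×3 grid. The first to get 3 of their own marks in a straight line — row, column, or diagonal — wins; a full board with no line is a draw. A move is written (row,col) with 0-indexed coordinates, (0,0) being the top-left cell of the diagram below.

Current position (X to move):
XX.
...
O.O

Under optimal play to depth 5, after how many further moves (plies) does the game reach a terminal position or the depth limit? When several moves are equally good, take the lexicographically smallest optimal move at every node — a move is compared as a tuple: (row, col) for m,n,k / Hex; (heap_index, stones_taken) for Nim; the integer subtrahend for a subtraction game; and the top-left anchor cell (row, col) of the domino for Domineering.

[XX./.../O.O] X move#1: (0,2):+1/XXX/.../O.O*, (1,0):-1/XX./X../O.O, (1,1):-1/XX./.X./O.O, (1,2):-1/XX./..X/O.O, (2,1):+1/XX./.../OXO
[XXX/.../O.O] end (terminal -1, O#2); searched XX./.../O.O to 5

PV length from [XX./.../O.O]: 1 ply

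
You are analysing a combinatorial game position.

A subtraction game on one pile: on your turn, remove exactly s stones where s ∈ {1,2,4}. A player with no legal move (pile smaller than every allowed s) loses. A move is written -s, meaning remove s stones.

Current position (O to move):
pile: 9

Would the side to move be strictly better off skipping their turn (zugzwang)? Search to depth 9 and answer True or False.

zugzwang(9, O) = True

ply 1, O at 9 | -1=-1→8*; -2=-1→7; -4=-1→5
ply 2, X at 8 | -1=-1→7; -2=+1→6*; -4=-1→4
ply 3, O at 6 | -1=-1→5*; -2=-1→4; -4=-1→2
ply 4, X at 5 | -1=-1→4; -2=+1→3*; -4=-1→1
ply 5, O at 3 | -1=-1→2*; -2=-1→1
ply 6, X at 2 | -1=-1→1; -2=+1→0*
ply 7: 0 is terminal -1 (O); from 9 depth 9
suppose O passes — search the same position with X to move:
pass> ply 1, X at 9 | -1=-1→8*; -2=-1→7; -4=-1→5
pass> ply 2, O at 8 | -1=-1→7; -2=+1→6*; -4=-1→4
pass> ply 3, X at 6 | -1=-1→5*; -2=-1→4; -4=-1→2
pass> ply 4, O at 5 | -1=-1→4; -2=+1→3*; -4=-1→1
pass> ply 5, X at 3 | -1=-1→2*; -2=-1→1
pass> ply 6, O at 2 | -1=-1→1; -2=+1→0*
pass> ply 7: 0 is terminal -1 (X); from 9 depth 9
for O: play -1, pass +1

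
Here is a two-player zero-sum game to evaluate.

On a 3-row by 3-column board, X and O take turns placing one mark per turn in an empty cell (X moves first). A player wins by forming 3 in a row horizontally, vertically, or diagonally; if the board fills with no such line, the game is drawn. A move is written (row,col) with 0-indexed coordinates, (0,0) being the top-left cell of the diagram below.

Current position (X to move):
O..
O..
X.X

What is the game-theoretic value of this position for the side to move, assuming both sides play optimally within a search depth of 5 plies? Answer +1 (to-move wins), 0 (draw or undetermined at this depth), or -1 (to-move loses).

value(O../O../X.X, X) = +1

p1 X@[O../O../X.X]: (0,1)[OX./O../X.X]+1* (0,2)[O.X/O../X.X]+1 (1,1)[O../OX./X.X]+1 (1,2)[O../O.X/X.X]+1 (2,1)[O../O../XXX]+1
p2 O@[OX./O../X.X]: (0,2)[OXO/O../X.X]-1* (1,1)[OX./OO./X.X]-1 (1,2)[OX./O.O/X.X]-1 (2,1)[OX./O../XOX]-1
p3 X@[OXO/O../X.X]: (1,1)[OXO/OX./X.X]+0 (1,2)[OXO/O.X/X.X]+0 (2,1)[OXO/O../XXX]+1*
p4 O@[OXO/O../XXX] terminal -1; root [O../O../X.X] d5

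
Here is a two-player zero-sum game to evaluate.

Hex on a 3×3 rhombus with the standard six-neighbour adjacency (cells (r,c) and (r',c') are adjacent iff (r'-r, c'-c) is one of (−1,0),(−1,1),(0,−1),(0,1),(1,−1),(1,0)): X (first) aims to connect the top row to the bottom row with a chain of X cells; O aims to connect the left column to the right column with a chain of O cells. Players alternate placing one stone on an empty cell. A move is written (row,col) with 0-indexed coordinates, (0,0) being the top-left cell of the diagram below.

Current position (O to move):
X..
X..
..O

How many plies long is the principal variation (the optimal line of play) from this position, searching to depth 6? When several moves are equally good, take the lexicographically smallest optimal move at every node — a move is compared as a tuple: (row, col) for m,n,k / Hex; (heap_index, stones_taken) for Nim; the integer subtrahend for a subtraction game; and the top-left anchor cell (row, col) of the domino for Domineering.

PV length from [X../X../..O]: 5 plies

[X../X../..O] O move#1: (0,1):-1/XO./X../..O, (0,2):-1/X.O/X../..O, (1,1):-1/X../XO./..O, (1,2):-1/X../X.O/..O, (2,0):+1/X../X../O.O*, (2,1):-1/X../X../.OO
[X../X../O.O] X move#2: (0,1):-1/XX./X../O.O*, (0,2):-1/X.X/X../O.O, (1,1):-1/X../XX./O.O, (1,2):-1/X../X.X/O.O, (2,1):-1/X../X../OXO
[XX./X../O.O] O move#3: (0,2):+1/XXO/X../O.O*, (1,1):+1/XX./XO./O.O, (1,2):+1/XX./X.O/O.O, (2,1):+1/XX./X../OOO
[XXO/X../O.O] X move#4: (1,1):-1/XXO/XX./O.O*, (1,2):-1/XXO/X.X/O.O, (2,1):-1/XXO/X../OXO
[XXO/XX./O.O] O move#5: (1,2):-1/XXO/XXO/O.O, (2,1):+1/XXO/XX./OOO*
[XXO/XX./OOO] end (terminal -1, X#6); searched X../X../..O to 6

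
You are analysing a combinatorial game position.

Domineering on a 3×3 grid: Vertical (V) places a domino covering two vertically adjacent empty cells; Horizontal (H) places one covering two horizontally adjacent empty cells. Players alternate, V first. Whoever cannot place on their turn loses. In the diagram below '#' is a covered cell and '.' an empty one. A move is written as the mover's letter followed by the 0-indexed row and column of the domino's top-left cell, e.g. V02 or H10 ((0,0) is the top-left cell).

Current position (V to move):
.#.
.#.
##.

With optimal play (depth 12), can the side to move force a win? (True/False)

[.#./.#./##.] V move#1: V00:+1/##./##./##.*, V02:+1/.##/.##/##., V12:+1/.#./.##/###
[##./##./##.] end (terminal -1, H#2); searched .#./.#./##. to 12

V winning at [.#./.#./##.]: True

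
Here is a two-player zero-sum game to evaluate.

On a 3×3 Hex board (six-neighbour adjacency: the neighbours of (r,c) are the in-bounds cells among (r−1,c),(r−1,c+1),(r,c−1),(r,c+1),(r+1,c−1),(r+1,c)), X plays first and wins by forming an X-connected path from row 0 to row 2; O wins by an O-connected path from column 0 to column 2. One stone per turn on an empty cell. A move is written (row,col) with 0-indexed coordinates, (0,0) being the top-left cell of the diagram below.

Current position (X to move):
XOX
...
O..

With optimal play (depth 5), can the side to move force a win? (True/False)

X winning at [XOX/.../O..]: True

p1 X@[XOX/.../O..]: (1,0)[XOX/X../O..]-1 (1,1)[XOX/.X./O..]-1 (1,2)[XOX/..X/O..]+1* (2,1)[XOX/.../OX.]+1 (2,2)[XOX/.../O.X]-1
p2 O@[XOX/..X/O..]: (1,0)[XOX/O.X/O..]-1* (1,1)[XOX/.OX/O..]-1 (2,1)[XOX/..X/OO.]-1 (2,2)[XOX/..X/O.O]-1
p3 X@[XOX/O.X/O..]: (1,1)[XOX/OXX/O..]+1* (2,1)[XOX/O.X/OX.]+1 (2,2)[XOX/O.X/O.X]+1
p4 O@[XOX/OXX/O..]: (2,1)[XOX/OXX/OO.]-1* (2,2)[XOX/OXX/O.O]-1
p5 X@[XOX/OXX/OO.]: (2,2)[XOX/OXX/OOX]+1*
p6 O@[XOX/OXX/OOX] terminal -1; root [XOX/.../O..] d5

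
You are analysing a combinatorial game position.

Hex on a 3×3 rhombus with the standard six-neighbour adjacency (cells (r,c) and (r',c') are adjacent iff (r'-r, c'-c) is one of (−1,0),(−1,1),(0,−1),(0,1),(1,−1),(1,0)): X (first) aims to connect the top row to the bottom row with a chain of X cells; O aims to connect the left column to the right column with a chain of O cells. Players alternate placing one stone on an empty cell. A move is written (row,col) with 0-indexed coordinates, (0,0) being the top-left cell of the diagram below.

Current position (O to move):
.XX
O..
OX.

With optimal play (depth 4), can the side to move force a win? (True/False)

O winning at [.XX/O../OX.]: False

ply 1, O at .XX/O../OX. | (0,0)=-1→OXX/O../OX.*; (1,1)=-1→.XX/OO./OX.; (1,2)=-1→.XX/O.O/OX.; (2,2)=-1→.XX/O../OXO
ply 2, X at OXX/O../OX. | (1,1)=+1→OXX/OX./OX.*; (1,2)=+1→OXX/O.X/OX.; (2,2)=+1→OXX/O../OXX
ply 3: OXX/OX./OX. is terminal -1 (O); from .XX/O../OX. depth 4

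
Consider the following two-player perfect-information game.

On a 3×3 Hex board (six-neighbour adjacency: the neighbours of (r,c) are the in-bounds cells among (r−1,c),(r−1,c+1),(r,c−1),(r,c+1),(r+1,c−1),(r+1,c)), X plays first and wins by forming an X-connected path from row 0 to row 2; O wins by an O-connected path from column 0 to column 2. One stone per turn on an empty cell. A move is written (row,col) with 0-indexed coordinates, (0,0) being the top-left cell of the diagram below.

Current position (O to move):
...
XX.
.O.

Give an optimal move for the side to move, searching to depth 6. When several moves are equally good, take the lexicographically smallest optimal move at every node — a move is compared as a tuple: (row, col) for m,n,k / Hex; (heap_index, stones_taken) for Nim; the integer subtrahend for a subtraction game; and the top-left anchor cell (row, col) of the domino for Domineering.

O's best at [.../XX./.O.]: (2,0)

p1 O@[.../XX./.O.]: (0,0)[O../XX./.O.]-1 (0,1)[.O./XX./.O.]-1 (0,2)[..O/XX./.O.]-1 (1,2)[.../XXO/.O.]-1 (2,0)[.../XX./OO.]+1* (2,2)[.../XX./.OO]-1
p2 X@[.../XX./OO.]: (0,0)[X../XX./OO.]-1* (0,1)[.X./XX./OO.]-1 (0,2)[..X/XX./OO.]-1 (1,2)[.../XXX/OO.]-1 (2,2)[.../XX./OOX]-1
p3 O@[X../XX./OO.]: (0,1)[XO./XX./OO.]+1* (0,2)[X.O/XX./OO.]+1 (1,2)[X../XXO/OO.]+1 (2,2)[X../XX./OOO]+1
p4 X@[XO./XX./OO.]: (0,2)[XOX/XX./OO.]-1* (1,2)[XO./XXX/OO.]-1 (2,2)[XO./XX./OOX]-1
p5 O@[XOX/XX./OO.]: (1,2)[XOX/XXO/OO.]+1* (2,2)[XOX/XX./OOO]+1
p6 X@[XOX/XXO/OO.] terminal -1; root [.../XX./.O.] d6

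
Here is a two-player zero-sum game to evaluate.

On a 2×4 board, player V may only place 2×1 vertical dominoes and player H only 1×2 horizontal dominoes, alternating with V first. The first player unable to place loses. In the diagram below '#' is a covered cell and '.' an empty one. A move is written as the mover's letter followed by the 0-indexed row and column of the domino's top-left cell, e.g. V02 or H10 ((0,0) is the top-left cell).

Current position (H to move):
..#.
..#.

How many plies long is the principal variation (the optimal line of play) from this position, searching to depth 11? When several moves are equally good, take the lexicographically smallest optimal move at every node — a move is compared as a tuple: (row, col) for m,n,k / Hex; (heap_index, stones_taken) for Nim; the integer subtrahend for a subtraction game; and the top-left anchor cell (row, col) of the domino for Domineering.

p1 H@[..#./..#.]: H00[###./..#.]+1* H10[..#./###.]+1
p2 V@[###./..#.]: V03[####/..##]-1*
p3 H@[####/..##]: H10[####/####]+1*
p4 V@[####/####] terminal -1; root [..#./..#.] d11

PV length from [..#./..#.]: 3 plies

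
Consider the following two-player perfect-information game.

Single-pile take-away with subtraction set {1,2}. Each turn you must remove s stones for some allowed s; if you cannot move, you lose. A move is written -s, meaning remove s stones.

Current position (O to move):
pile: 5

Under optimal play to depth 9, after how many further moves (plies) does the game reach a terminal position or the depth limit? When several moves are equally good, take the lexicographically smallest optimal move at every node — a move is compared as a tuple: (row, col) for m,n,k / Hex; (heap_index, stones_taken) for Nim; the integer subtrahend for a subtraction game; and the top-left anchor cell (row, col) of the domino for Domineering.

[5] O move#1: -1:-1/4, -2:+1/3*
[3] X move#2: -1:-1/2*, -2:-1/1
[2] O move#3: -1:-1/1, -2:+1/0*
[0] end (terminal -1, X#4); searched 5 to 9

PV length from [5]: 3 plies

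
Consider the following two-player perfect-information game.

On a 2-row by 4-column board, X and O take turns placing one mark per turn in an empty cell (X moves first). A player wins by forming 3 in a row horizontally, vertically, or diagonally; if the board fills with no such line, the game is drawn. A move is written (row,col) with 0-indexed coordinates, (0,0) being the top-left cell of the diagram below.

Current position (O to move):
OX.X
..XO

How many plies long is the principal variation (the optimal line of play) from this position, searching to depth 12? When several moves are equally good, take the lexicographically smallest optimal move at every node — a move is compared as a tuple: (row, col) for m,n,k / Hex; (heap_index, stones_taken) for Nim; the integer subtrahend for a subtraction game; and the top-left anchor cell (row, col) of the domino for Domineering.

PV length from [OX.X/..XO]: 3 plies

[OX.X/..XO] O move#1: (0,2):+0/OXOX/..XO*, (1,0):-1/OX.X/O.XO, (1,1):-1/OX.X/.OXO
[OXOX/..XO] X move#2: (1,0):+0/OXOX/X.XO*, (1,1):+0/OXOX/.XXO
[OXOX/X.XO] O move#3: (1,1):+0/OXOX/XOXO*
[OXOX/XOXO] end (terminal +0, X#4); searched OX.X/..XO to 12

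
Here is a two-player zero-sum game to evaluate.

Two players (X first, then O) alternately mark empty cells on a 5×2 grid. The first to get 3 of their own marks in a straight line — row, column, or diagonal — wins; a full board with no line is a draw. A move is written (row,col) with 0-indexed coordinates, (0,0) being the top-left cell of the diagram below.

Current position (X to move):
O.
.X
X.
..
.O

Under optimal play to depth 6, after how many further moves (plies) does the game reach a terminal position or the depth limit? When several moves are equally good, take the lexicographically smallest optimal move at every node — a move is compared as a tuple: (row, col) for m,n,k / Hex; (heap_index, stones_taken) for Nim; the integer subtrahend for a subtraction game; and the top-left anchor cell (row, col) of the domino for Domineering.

ply 1, X at O./.X/X./../.O | (0,1)=+0→OX/.X/X./../.O; (1,0)=+1→O./XX/X./../.O*; (2,1)=+1→O./.X/XX/../.O; (3,0)=+1→O./.X/X./X./.O; (3,1)=+1→O./.X/X./.X/.O; (4,0)=+1→O./.X/X./../XO
ply 2, O at O./XX/X./../.O | (0,1)=-1→OO/XX/X./../.O*; (2,1)=-1→O./XX/XO/../.O; (3,0)=-1→O./XX/X./O./.O; (3,1)=-1→O./XX/X./.O/.O; (4,0)=-1→O./XX/X./../OO
ply 3, X at OO/XX/X./../.O | (2,1)=+1→OO/XX/XX/../.O*; (3,0)=+1→OO/XX/X./X./.O; (3,1)=+1→OO/XX/X./.X/.O; (4,0)=+0→OO/XX/X./../XO
ply 4, O at OO/XX/XX/../.O | (3,0)=-1→OO/XX/XX/O./.O*; (3,1)=-1→OO/XX/XX/.O/.O; (4,0)=-1→OO/XX/XX/../OO
ply 5, X at OO/XX/XX/O./.O | (3,1)=+1→OO/XX/XX/OX/.O*; (4,0)=+0→OO/XX/XX/O./XO
ply 6: OO/XX/XX/OX/.O is terminal -1 (O); from O./.X/X./../.O depth 6

PV length from [O./.X/X./../.O]: 5 plies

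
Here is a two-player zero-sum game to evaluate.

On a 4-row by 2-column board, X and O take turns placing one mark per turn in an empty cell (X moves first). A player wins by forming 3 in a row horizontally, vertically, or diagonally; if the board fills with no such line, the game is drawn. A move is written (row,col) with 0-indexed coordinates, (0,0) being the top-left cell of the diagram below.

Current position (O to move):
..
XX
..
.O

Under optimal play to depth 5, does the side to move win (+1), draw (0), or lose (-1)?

value(../XX/../.O, O) = 0

p1 O@[../XX/../.O]: (0,0)[O./XX/../.O]+0* (0,1)[.O/XX/../.O]-1 (2,0)[../XX/O./.O]+0 (2,1)[../XX/.O/.O]-1 (3,0)[../XX/../OO]+0
p2 X@[O./XX/../.O]: (0,1)[OX/XX/../.O]+0* (2,0)[O./XX/X./.O]+0 (2,1)[O./XX/.X/.O]+0 (3,0)[O./XX/../XO]+0
p3 O@[OX/XX/../.O]: (2,0)[OX/XX/O./.O]-1 (2,1)[OX/XX/.O/.O]+0* (3,0)[OX/XX/../OO]-1
p4 X@[OX/XX/.O/.O]: (2,0)[OX/XX/XO/.O]+0* (3,0)[OX/XX/.O/XO]+0
p5 O@[OX/XX/XO/.O]: (3,0)[OX/XX/XO/OO]+0*
p6 X@[OX/XX/XO/OO] terminal +0; root [../XX/../.O] d5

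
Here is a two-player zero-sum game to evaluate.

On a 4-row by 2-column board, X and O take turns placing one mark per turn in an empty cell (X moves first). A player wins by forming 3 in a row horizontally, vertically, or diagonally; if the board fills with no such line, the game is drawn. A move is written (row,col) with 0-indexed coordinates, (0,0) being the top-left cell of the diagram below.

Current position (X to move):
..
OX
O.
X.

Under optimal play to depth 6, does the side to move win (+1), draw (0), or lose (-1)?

value(../OX/O./X., X) = 0

[../OX/O./X.] X move#1: (0,0):+0/X./OX/O./X.*, (0,1):-1/.X/OX/O./X., (2,1):-1/../OX/OX/X., (3,1):-1/../OX/O./XX
[X./OX/O./X.] O move#2: (0,1):+0/XO/OX/O./X.*, (2,1):+0/X./OX/OO/X., (3,1):+0/X./OX/O./XO
[XO/OX/O./X.] X move#3: (2,1):+0/XO/OX/OX/X.*, (3,1):+0/XO/OX/O./XX
[XO/OX/OX/X.] O move#4: (3,1):+0/XO/OX/OX/XO*
[XO/OX/OX/XO] end (terminal +0, X#5); searched ../OX/O./X. to 6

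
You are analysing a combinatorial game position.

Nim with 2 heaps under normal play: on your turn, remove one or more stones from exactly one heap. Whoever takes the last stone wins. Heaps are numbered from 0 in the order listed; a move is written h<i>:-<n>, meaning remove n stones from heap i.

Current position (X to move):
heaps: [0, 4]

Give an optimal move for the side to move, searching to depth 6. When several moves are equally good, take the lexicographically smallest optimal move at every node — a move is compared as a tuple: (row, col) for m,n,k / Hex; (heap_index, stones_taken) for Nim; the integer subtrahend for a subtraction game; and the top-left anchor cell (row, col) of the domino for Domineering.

X's best at [(0,4)]: h1:-4

p1 X@[(0,4)]: h1:-1[(0,3)]-1 h1:-2[(0,2)]-1 h1:-3[(0,1)]-1 h1:-4[(0,0)]+1*
p2 O@[(0,0)] terminal -1; root [(0,4)] d6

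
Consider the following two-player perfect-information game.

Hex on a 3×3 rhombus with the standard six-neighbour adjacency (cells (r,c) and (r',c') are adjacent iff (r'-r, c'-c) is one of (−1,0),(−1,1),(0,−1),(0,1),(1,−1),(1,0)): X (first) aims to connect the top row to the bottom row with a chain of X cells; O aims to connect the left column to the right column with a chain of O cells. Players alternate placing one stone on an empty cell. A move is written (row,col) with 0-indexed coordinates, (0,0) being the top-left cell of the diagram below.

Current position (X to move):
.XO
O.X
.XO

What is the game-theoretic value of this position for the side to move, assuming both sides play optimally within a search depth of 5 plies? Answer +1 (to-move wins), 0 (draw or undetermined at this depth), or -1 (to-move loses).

ply 1, X at .XO/O.X/.XO | (0,0)=-1→XXO/O.X/.XO; (1,1)=+1→.XO/OXX/.XO*; (2,0)=-1→.XO/O.X/XXO
ply 2: .XO/OXX/.XO is terminal -1 (O); from .XO/O.X/.XO depth 5

value(.XO/O.X/.XO, X) = +1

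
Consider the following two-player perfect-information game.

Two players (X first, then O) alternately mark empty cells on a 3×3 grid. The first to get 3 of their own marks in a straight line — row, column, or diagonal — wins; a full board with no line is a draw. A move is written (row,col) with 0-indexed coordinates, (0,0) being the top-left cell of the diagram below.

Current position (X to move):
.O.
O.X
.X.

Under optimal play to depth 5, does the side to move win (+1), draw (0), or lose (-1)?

value(.O./O.X/.X., X) = +1

[.O./O.X/.X.] X move#1: (0,0):+0/XO./O.X/.X., (0,2):+0/.OX/O.X/.X., (1,1):-1/.O./OXX/.X., (2,0):+0/.O./O.X/XX., (2,2):+1/.O./O.X/.XX*
[.O./O.X/.XX] O move#2: (0,0):-1/OO./O.X/.XX*, (0,2):-1/.OO/O.X/.XX, (1,1):-1/.O./OOX/.XX, (2,0):-1/.O./O.X/OXX
[OO./O.X/.XX] X move#3: (0,2):+1/OOX/O.X/.XX*, (1,1):-1/OO./OXX/.XX, (2,0):+1/OO./O.X/XXX
[OOX/O.X/.XX] end (terminal -1, O#4); searched .O./O.X/.X. to 5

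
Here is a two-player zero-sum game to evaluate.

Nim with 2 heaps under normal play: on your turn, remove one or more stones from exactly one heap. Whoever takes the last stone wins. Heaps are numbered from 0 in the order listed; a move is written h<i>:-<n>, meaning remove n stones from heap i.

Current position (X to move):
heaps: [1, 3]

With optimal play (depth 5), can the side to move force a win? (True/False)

X winning at [(1,3)]: True

[(1,3)] X move#1: h0:-1:-1/(0,3), h1:-1:-1/(1,2), h1:-2:+1/(1,1)*, h1:-3:-1/(1,0)
[(1,1)] O move#2: h0:-1:-1/(0,1)*, h1:-1:-1/(1,0)
[(0,1)] X move#3: h1:-1:+1/(0,0)*
[(0,0)] end (terminal -1, O#4); searched (1,3) to 5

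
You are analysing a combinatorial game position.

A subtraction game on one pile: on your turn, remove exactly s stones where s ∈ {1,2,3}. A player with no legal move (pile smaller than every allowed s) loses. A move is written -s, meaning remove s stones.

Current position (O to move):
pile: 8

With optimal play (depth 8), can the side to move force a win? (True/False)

ply 1, O at 8 | -1=-1→7*; -2=-1→6; -3=-1→5
ply 2, X at 7 | -1=-1→6; -2=-1→5; -3=+1→4*
ply 3, O at 4 | -1=-1→3*; -2=-1→2; -3=-1→1
ply 4, X at 3 | -1=-1→2; -2=-1→1; -3=+1→0*
ply 5: 0 is terminal -1 (O); from 8 depth 8

O winning at [8]: False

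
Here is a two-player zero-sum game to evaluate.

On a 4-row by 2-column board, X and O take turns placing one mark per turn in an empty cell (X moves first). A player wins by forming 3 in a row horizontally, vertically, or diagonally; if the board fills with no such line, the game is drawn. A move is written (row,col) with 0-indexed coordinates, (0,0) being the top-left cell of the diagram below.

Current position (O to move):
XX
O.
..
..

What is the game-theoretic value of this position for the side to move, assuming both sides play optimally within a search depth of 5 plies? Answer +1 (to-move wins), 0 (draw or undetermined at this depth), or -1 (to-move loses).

ply 1, O at XX/O./../.. | (1,1)=+0→XX/OO/../..*; (2,0)=+0→XX/O./O./..; (2,1)=+0→XX/O./.O/..; (3,0)=+0→XX/O./../O.; (3,1)=+0→XX/O./../.O
ply 2, X at XX/OO/../.. | (2,0)=+0→XX/OO/X./..*; (2,1)=+0→XX/OO/.X/..; (3,0)=+0→XX/OO/../X.; (3,1)=+0→XX/OO/../.X
ply 3, O at XX/OO/X./.. | (2,1)=+0→XX/OO/XO/..*; (3,0)=+0→XX/OO/X./O.; (3,1)=+0→XX/OO/X./.O
ply 4, X at XX/OO/XO/.. | (3,0)=-1→XX/OO/XO/X.; (3,1)=+0→XX/OO/XO/.X*
ply 5, O at XX/OO/XO/.X | (3,0)=+0→XX/OO/XO/OX*
ply 6: XX/OO/XO/OX is terminal +0 (X); from XX/O./../.. depth 5

value(XX/O./../.., O) = 0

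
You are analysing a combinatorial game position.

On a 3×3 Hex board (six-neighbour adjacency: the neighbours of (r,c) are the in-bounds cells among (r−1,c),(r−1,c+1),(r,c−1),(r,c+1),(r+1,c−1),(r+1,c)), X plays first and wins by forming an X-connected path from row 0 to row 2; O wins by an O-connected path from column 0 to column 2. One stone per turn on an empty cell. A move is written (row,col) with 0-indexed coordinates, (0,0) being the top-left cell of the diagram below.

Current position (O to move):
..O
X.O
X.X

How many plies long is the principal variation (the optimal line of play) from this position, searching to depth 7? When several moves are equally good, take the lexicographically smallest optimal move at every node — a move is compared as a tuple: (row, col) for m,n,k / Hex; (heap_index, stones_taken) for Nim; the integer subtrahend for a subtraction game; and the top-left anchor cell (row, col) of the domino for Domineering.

ply 1, O at ..O/X.O/X.X | (0,0)=-1→O.O/X.O/X.X*; (0,1)=-1→.OO/X.O/X.X; (1,1)=-1→..O/XOO/X.X; (2,1)=-1→..O/X.O/XOX
ply 2, X at O.O/X.O/X.X | (0,1)=+1→OXO/X.O/X.X*; (1,1)=-1→O.O/XXO/X.X; (2,1)=-1→O.O/X.O/XXX
ply 3: OXO/X.O/X.X is terminal -1 (O); from ..O/X.O/X.X depth 7

PV length from [..O/X.O/X.X]: 2 plies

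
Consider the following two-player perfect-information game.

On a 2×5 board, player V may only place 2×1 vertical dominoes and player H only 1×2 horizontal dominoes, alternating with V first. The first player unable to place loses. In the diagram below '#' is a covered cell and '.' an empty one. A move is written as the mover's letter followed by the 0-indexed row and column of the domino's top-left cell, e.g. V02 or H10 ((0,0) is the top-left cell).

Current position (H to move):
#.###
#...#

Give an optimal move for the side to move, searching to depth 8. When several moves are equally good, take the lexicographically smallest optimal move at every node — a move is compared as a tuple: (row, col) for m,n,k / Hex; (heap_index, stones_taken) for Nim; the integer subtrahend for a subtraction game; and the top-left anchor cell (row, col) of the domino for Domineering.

ply 1, H at #.###/#...# | H11=+1→#.###/###.#*; H12=-1→#.###/#.###
ply 2: #.###/###.# is terminal -1 (V); from #.###/#...# depth 8

H's best at [#.###/#...#]: H11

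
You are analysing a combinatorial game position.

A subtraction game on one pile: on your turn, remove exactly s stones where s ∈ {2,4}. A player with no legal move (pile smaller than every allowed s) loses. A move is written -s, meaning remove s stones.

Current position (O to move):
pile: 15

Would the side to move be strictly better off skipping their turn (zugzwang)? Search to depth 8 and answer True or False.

zugzwang(15, O) = False

ply 1, O at 15 | -2=+1→13*; -4=-1→11
ply 2, X at 13 | -2=-1→11*; -4=-1→9
ply 3, O at 11 | -2=-1→9; -4=+1→7*
ply 4, X at 7 | -2=-1→5*; -4=-1→3
ply 5, O at 5 | -2=-1→3; -4=+1→1*
ply 6: 1 is terminal -1 (X); from 15 depth 8
suppose O passes — search the same position with X to move:
pass> ply 1, X at 15 | -2=+1→13*; -4=-1→11
pass> ply 2, O at 13 | -2=-1→11*; -4=-1→9
pass> ply 3, X at 11 | -2=-1→9; -4=+1→7*
pass> ply 4, O at 7 | -2=-1→5*; -4=-1→3
pass> ply 5, X at 5 | -2=-1→3; -4=+1→1*
pass> ply 6: 1 is terminal -1 (O); from 15 depth 8
for O: play +1, pass -1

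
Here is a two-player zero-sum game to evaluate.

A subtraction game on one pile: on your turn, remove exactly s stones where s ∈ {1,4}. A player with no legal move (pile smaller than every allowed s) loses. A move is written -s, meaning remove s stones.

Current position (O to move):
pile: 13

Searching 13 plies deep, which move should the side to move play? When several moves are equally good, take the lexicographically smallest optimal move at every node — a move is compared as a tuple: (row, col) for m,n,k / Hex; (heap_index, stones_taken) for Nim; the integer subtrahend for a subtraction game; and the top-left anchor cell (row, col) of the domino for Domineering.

O's best at [13]: -1

[13] O move#1: -1:+1/12*, -4:-1/9
[12] X move#2: -1:-1/11*, -4:-1/8
[11] O move#3: -1:+1/10*, -4:+1/7
[10] X move#4: -1:-1/9*, -4:-1/6
[9] O move#5: -1:-1/8, -4:+1/5*
[5] X move#6: -1:-1/4*, -4:-1/1
[4] O move#7: -1:-1/3, -4:+1/0*
[0] end (terminal -1, X#8); searched 13 to 13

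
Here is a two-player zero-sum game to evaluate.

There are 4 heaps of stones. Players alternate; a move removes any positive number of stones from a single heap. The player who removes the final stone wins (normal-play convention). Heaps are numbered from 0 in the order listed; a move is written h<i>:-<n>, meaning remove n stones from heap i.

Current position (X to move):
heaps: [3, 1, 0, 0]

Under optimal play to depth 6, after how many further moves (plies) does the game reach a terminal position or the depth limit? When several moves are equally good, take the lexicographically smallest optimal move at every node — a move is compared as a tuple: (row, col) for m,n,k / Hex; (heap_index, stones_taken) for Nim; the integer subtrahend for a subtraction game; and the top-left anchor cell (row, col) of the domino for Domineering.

PV length from [(3,1,0,0)]: 3 plies

[(3,1,0,0)] X move#1: h0:-1:-1/(2,1,0,0), h0:-2:+1/(1,1,0,0)*, h0:-3:-1/(0,1,0,0), h1:-1:-1/(3,0,0,0)
[(1,1,0,0)] O move#2: h0:-1:-1/(0,1,0,0)*, h1:-1:-1/(1,0,0,0)
[(0,1,0,0)] X move#3: h1:-1:+1/(0,0,0,0)*
[(0,0,0,0)] end (terminal -1, O#4); searched (3,1,0,0) to 6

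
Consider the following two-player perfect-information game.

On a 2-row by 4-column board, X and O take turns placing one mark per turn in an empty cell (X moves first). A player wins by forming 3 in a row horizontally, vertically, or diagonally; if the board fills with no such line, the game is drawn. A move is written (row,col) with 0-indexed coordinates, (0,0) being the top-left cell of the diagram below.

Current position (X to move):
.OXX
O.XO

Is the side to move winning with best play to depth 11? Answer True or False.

X winning at [.OXX/O.XO]: False

p1 X@[.OXX/O.XO]: (0,0)[XOXX/O.XO]+0* (1,1)[.OXX/OXXO]+0
p2 O@[XOXX/O.XO]: (1,1)[XOXX/OOXO]+0*
p3 X@[XOXX/OOXO] terminal +0; root [.OXX/O.XO] d11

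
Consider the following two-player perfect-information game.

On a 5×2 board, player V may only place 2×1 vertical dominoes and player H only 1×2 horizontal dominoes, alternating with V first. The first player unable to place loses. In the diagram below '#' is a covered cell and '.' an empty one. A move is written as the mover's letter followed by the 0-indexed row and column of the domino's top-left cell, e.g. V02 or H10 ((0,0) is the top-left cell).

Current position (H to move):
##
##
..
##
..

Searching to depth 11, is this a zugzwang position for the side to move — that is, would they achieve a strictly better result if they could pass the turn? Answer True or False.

ply 1, H at ##/##/../##/.. | H20=+1→##/##/##/##/..*; H40=+1→##/##/../##/##
ply 2: ##/##/##/##/.. is terminal -1 (V); from ##/##/../##/.. depth 11
suppose H passes — search the same position with V to move:
pass> ply 1: ##/##/../##/.. is terminal -1 (V); from ##/##/../##/.. depth 11
for H: play +1, pass +1

zugzwang(##/##/../##/.., H) = False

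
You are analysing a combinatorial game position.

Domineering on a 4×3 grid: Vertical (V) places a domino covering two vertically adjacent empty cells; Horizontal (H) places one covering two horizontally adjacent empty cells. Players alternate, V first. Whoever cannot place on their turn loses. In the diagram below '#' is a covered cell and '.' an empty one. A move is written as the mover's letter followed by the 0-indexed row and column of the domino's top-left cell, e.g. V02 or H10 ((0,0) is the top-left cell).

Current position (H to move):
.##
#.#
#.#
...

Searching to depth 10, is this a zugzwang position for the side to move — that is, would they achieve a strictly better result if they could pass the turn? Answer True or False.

ply 1, H at .##/#.#/#.#/... | H30=-1→.##/#.#/#.#/##.*; H31=-1→.##/#.#/#.#/.##
ply 2, V at .##/#.#/#.#/##. | V11=+1→.##/###/###/##.*
ply 3: .##/###/###/##. is terminal -1 (H); from .##/#.#/#.#/... depth 10
pass branch (V moves first from the same position):
  | ply 1, V at .##/#.#/#.#/... | V11=-1→.##/###/###/...; V21=+1→.##/#.#/###/.#.*
  | ply 2: .##/#.#/###/.#. is terminal -1 (H); from .##/#.#/#.#/... depth 10
H moving scores -1; H passing scores -1

zugzwang(.##/#.#/#.#/..., H) = False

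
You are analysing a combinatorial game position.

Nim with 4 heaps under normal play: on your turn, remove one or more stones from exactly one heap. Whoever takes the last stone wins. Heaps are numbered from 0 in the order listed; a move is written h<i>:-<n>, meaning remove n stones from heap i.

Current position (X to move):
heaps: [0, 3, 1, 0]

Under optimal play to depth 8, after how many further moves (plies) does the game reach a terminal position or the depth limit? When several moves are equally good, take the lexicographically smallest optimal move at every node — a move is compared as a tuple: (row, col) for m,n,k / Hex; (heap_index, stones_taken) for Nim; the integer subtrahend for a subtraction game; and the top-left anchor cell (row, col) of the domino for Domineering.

[(0,3,1,0)] X move#1: h1:-1:-1/(0,2,1,0), h1:-2:+1/(0,1,1,0)*, h1:-3:-1/(0,0,1,0), h2:-1:-1/(0,3,0,0)
[(0,1,1,0)] O move#2: h1:-1:-1/(0,0,1,0)*, h2:-1:-1/(0,1,0,0)
[(0,0,1,0)] X move#3: h2:-1:+1/(0,0,0,0)*
[(0,0,0,0)] end (terminal -1, O#4); searched (0,3,1,0) to 8

PV length from [(0,3,1,0)]: 3 plies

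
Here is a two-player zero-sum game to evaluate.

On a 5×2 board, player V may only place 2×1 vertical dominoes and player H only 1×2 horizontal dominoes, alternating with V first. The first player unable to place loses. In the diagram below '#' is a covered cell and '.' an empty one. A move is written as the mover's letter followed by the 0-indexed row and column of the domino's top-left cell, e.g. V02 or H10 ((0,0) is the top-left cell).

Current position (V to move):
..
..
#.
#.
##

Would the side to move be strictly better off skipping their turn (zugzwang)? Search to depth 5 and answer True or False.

p1 V@[../../#./#./##]: V00[#./#./#./#./##]+1* V01[.#/.#/#./#./##]+1 V11[../.#/##/#./##]-1 V21[../../##/##/##]-1
p2 H@[#./#./#./#./##] terminal -1; root [../../#./#./##] d5
suppose V passes — search the same position with H to move:
pass> p1 H@[../../#./#./##]: H00[##/../#./#./##]-1 H10[../##/#./#./##]+1*
pass> p2 V@[../##/#./#./##]: V21[../##/##/##/##]-1*
pass> p3 H@[../##/##/##/##]: H00[##/##/##/##/##]+1*
pass> p4 V@[##/##/##/##/##] terminal -1; root [../../#./#./##] d5
for V: play +1, pass -1

zugzwang(../../#./#./##, V) = False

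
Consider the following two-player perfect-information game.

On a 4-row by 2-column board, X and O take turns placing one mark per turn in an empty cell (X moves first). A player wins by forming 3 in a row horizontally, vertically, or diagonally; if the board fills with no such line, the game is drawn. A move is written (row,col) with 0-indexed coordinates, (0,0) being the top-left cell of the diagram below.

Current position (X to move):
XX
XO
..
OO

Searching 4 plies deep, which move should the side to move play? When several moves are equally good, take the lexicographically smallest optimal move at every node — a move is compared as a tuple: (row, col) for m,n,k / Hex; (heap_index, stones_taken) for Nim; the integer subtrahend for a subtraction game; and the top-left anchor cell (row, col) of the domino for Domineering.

X's best at [XX/XO/../OO]: (2,0)

ply 1, X at XX/XO/../OO | (2,0)=+1→XX/XO/X./OO*; (2,1)=+0→XX/XO/.X/OO
ply 2: XX/XO/X./OO is terminal -1 (O); from XX/XO/../OO depth 4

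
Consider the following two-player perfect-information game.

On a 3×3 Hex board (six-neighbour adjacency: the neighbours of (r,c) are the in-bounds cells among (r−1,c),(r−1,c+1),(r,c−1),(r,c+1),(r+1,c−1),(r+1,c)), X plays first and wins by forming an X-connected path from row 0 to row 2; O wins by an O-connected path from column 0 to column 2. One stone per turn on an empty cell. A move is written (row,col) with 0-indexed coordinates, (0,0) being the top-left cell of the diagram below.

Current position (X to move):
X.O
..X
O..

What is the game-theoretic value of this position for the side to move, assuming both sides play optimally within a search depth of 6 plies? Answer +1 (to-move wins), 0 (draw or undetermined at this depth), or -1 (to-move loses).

value(X.O/..X/O.., X) = +1

ply 1, X at X.O/..X/O.. | (0,1)=-1→XXO/..X/O..; (1,0)=-1→X.O/X.X/O..; (1,1)=+1→X.O/.XX/O..*; (2,1)=-1→X.O/..X/OX.; (2,2)=-1→X.O/..X/O.X
ply 2, O at X.O/.XX/O.. | (0,1)=-1→XOO/.XX/O..*; (1,0)=-1→X.O/OXX/O..; (2,1)=-1→X.O/.XX/OO.; (2,2)=-1→X.O/.XX/O.O
ply 3, X at XOO/.XX/O.. | (1,0)=+1→XOO/XXX/O..*; (2,1)=-1→XOO/.XX/OX.; (2,2)=-1→XOO/.XX/O.X
ply 4, O at XOO/XXX/O.. | (2,1)=-1→XOO/XXX/OO.*; (2,2)=-1→XOO/XXX/O.O
ply 5, X at XOO/XXX/OO. | (2,2)=+1→XOO/XXX/OOX*
ply 6: XOO/XXX/OOX is terminal -1 (O); from X.O/..X/O.. depth 6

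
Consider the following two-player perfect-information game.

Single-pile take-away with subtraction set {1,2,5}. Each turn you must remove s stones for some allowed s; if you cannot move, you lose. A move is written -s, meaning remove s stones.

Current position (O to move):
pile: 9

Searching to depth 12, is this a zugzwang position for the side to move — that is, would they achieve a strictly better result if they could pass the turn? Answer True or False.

zugzwang(9, O) = True

p1 O@[9]: -1[8]-1* -2[7]-1 -5[4]-1
p2 X@[8]: -1[7]-1 -2[6]+1* -5[3]+1
p3 O@[6]: -1[5]-1* -2[4]-1 -5[1]-1
p4 X@[5]: -1[4]-1 -2[3]+1* -5[0]+1
p5 O@[3]: -1[2]-1* -2[1]-1
p6 X@[2]: -1[1]-1 -2[0]+1*
p7 O@[0] terminal -1; root [9] d12
if O skipped the turn, X would face:
~ p1 X@[9]: -1[8]-1* -2[7]-1 -5[4]-1
~ p2 O@[8]: -1[7]-1 -2[6]+1* -5[3]+1
~ p3 X@[6]: -1[5]-1* -2[4]-1 -5[1]-1
~ p4 O@[5]: -1[4]-1 -2[3]+1* -5[0]+1
~ p5 X@[3]: -1[2]-1* -2[1]-1
~ p6 O@[2]: -1[1]-1 -2[0]+1*
~ p7 X@[0] terminal -1; root [9] d12
compare (O): move=-1 vs pass=+1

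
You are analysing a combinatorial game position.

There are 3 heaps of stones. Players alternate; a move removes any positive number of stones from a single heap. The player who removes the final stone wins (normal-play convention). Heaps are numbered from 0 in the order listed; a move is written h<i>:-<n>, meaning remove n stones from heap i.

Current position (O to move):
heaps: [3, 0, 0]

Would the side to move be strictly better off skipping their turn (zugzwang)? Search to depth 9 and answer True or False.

ply 1, O at (3,0,0) | h0:-1=-1→(2,0,0); h0:-2=-1→(1,0,0); h0:-3=+1→(0,0,0)*
ply 2: (0,0,0) is terminal -1 (X); from (3,0,0) depth 9
pass branch (X moves first from the same position):
  | ply 1, X at (3,0,0) | h0:-1=-1→(2,0,0); h0:-2=-1→(1,0,0); h0:-3=+1→(0,0,0)*
  | ply 2: (0,0,0) is terminal -1 (O); from (3,0,0) depth 9
O moving scores +1; O passing scores -1

zugzwang((3,0,0), O) = False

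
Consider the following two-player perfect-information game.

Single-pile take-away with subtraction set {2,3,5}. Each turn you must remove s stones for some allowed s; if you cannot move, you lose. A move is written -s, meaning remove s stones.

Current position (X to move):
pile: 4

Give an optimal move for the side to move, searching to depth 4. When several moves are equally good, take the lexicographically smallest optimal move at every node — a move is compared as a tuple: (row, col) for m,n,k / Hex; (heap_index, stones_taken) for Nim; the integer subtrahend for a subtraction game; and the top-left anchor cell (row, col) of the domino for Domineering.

X's best at [4]: -3

ply 1, X at 4 | -2=-1→2; -3=+1→1*
ply 2: 1 is terminal -1 (O); from 4 depth 4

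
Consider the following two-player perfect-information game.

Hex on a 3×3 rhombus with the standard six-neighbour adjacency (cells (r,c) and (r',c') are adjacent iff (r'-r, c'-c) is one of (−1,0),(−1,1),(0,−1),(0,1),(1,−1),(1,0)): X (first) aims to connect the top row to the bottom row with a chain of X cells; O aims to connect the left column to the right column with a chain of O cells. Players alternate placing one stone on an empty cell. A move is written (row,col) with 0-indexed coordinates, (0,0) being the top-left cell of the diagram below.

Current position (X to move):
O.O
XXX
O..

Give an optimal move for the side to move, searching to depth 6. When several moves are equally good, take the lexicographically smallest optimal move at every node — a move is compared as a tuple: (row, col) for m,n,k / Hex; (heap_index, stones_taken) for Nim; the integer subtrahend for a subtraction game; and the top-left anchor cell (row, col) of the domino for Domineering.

ply 1, X at O.O/XXX/O.. | (0,1)=+1→OXO/XXX/O..*; (2,1)=-1→O.O/XXX/OX.; (2,2)=-1→O.O/XXX/O.X
ply 2, O at OXO/XXX/O.. | (2,1)=-1→OXO/XXX/OO.*; (2,2)=-1→OXO/XXX/O.O
ply 3, X at OXO/XXX/OO. | (2,2)=+1→OXO/XXX/OOX*
ply 4: OXO/XXX/OOX is terminal -1 (O); from O.O/XXX/O.. depth 6

X's best at [O.O/XXX/O..]: (0,1)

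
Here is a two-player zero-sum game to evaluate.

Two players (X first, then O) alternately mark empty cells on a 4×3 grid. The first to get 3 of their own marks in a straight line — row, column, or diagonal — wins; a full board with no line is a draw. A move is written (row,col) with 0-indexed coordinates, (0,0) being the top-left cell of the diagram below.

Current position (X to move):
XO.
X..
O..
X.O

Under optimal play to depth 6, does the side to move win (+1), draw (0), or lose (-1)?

value(XO./X../O../X.O, X) = +1

p1 X@[XO./X../O../X.O]: (0,2)[XOX/X../O../X.O]-1 (1,1)[XO./XX./O../X.O]+1* (1,2)[XO./X.X/O../X.O]+1 (2,1)[XO./X../OX./X.O]+0 (2,2)[XO./X../O.X/X.O]-1 (3,1)[XO./X../O../XXO]-1
p2 O@[XO./XX./O../X.O]: (0,2)[XOO/XX./O../X.O]-1* (1,2)[XO./XXO/O../X.O]-1 (2,1)[XO./XX./OO./X.O]-1 (2,2)[XO./XX./O.O/X.O]-1 (3,1)[XO./XX./O../XOO]-1
p3 X@[XOO/XX./O../X.O]: (1,2)[XOO/XXX/O../X.O]+1* (2,1)[XOO/XX./OX./X.O]+1 (2,2)[XOO/XX./O.X/X.O]+1 (3,1)[XOO/XX./O../XXO]+1
p4 O@[XOO/XXX/O../X.O] terminal -1; root [XO./X../O../X.O] d6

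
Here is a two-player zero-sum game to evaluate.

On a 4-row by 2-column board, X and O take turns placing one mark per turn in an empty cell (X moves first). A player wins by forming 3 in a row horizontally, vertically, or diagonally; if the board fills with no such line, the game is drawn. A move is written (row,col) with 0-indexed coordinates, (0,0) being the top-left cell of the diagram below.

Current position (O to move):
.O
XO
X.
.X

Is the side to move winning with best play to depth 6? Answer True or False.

[.O/XO/X./.X] O move#1: (0,0):-1/OO/XO/X./.X, (2,1):+1/.O/XO/XO/.X*, (3,0):-1/.O/XO/X./OX
[.O/XO/XO/.X] end (terminal -1, X#2); searched .O/XO/X./.X to 6

O winning at [.O/XO/X./.X]: True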